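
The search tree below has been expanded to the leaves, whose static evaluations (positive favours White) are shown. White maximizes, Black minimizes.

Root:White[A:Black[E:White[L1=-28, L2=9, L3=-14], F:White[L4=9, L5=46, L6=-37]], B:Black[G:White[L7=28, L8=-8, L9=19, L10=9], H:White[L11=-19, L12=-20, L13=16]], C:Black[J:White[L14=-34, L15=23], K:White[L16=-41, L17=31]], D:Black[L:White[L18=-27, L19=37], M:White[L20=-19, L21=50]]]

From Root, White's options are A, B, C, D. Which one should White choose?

E (White): max(-28, 9, -14) = 9
F (White): max(9, 46, -37) = 46
A (Black): min(9, 46) = 9
G (White): max(28, -8, 19, 9) = 28
H (White): max(-19, -20, 16) = 16
B (Black): min(28, 16) = 16
J (White): max(-34, 23) = 23
K (White): max(-41, 31) = 31
C (Black): min(23, 31) = 23
L (White): max(-27, 37) = 37
M (White): max(-19, 50) = 50
D (Black): min(37, 50) = 37
Root (White): max(9, 16, 23, 37) = 37
White at Root wants the highest of {A=9, B=16, C=23, D=37}, so chooses D.

D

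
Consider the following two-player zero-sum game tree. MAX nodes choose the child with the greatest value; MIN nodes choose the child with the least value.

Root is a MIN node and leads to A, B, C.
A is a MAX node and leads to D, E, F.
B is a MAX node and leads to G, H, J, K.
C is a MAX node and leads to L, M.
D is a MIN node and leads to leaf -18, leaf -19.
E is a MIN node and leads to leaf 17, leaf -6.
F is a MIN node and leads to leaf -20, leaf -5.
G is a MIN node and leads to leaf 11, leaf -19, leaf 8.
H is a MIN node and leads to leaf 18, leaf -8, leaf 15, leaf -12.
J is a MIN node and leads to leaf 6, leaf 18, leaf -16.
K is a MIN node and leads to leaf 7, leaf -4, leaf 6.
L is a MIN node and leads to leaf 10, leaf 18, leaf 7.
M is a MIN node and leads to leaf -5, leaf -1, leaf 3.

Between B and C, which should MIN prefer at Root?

B

G (MIN): min(11, -19, 8) = -19
H (MIN): min(18, -8, 15, -12) = -12
J (MIN): min(6, 18, -16) = -16
K (MIN): min(7, -4, 6) = -4
B (MAX): max(-19, -12, -16, -4) = -4
L (MIN): min(10, 18, 7) = 7
M (MIN): min(-5, -1, 3) = -5
C (MAX): max(7, -5) = 7
MIN prefers the lower value; B=-4, C=7. B is better since -4 < 7.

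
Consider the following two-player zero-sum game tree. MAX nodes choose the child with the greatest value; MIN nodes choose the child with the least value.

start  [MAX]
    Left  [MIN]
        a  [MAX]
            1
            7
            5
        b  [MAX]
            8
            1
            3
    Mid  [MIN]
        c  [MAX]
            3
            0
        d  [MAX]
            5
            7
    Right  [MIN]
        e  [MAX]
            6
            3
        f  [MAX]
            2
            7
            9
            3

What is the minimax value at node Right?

6

e (MAX): max(6, 3) = 6
f (MAX): max(2, 7, 9, 3) = 9
Right (MIN): min(6, 9) = 6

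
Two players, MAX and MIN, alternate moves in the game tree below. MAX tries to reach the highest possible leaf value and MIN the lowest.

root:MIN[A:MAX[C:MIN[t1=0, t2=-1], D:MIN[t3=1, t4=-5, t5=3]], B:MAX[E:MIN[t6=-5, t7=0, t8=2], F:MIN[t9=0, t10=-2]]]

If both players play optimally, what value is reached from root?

C (MIN): min(0, -1) = -1
D (MIN): min(1, -5, 3) = -5
A (MAX): max(-1, -5) = -1
E (MIN): min(-5, 0, 2) = -5
F (MIN): min(0, -2) = -2
B (MAX): max(-5, -2) = -2
root (MIN): min(-1, -2) = -2

-2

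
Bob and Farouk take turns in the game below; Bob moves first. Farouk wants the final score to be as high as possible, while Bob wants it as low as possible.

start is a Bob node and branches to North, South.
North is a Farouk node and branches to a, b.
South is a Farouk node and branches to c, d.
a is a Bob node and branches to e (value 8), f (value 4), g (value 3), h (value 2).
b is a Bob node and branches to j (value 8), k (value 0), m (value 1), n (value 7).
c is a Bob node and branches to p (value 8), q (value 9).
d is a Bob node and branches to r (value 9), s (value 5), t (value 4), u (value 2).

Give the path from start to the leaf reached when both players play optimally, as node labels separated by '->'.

a (Bob): min(8, 4, 3, 2) = 2
b (Bob): min(8, 0, 1, 7) = 0
North (Farouk): max(2, 0) = 2
c (Bob): min(8, 9) = 8
d (Bob): min(9, 5, 4, 2) = 2
South (Farouk): max(8, 2) = 8
start (Bob): min(2, 8) = 2
At start, Bob picks North (lowest: 2).
At North, Farouk picks a (highest: 2).
At a, Bob picks h (lowest: 2).
Terminal value 2.

start -> North -> a -> h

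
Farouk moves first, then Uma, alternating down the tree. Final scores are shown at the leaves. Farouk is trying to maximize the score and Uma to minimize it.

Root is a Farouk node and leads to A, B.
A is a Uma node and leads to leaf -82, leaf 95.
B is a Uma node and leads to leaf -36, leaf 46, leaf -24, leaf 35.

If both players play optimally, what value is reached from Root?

A (Uma): min(-82, 95) = -82
B (Uma): min(-36, 46, -24, 35) = -36
Root (Farouk): max(-82, -36) = -36

-36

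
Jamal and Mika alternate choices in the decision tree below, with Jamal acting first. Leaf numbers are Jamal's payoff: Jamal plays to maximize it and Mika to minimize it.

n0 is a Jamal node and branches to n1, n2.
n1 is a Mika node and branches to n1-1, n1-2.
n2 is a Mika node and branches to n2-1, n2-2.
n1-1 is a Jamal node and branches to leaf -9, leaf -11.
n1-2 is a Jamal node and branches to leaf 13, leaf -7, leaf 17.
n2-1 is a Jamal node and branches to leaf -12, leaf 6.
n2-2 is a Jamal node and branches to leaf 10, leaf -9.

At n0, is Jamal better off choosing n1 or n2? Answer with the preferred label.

n1-1 (Jamal): max(-9, -11) = -9
n1-2 (Jamal): max(13, -7, 17) = 17
n1 (Mika): min(-9, 17) = -9
n2-1 (Jamal): max(-12, 6) = 6
n2-2 (Jamal): max(10, -9) = 10
n2 (Mika): min(6, 10) = 6
Jamal prefers the higher value; n1=-9, n2=6. n2 is better since 6 > -9.

n2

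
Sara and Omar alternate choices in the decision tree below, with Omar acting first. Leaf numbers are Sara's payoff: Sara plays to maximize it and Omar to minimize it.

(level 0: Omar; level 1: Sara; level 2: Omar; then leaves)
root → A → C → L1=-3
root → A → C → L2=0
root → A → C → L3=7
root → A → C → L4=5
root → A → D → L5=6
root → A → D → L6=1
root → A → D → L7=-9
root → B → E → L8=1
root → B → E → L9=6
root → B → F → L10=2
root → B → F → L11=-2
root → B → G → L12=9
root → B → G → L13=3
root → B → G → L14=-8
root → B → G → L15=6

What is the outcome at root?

C (Omar): min(-3, 0, 7, 5) = -3
D (Omar): min(6, 1, -9) = -9
A (Sara): max(-3, -9) = -3
E (Omar): min(1, 6) = 1
F (Omar): min(2, -2) = -2
G (Omar): min(9, 3, -8, 6) = -8
B (Sara): max(1, -2, -8) = 1
root (Omar): min(-3, 1) = -3

-3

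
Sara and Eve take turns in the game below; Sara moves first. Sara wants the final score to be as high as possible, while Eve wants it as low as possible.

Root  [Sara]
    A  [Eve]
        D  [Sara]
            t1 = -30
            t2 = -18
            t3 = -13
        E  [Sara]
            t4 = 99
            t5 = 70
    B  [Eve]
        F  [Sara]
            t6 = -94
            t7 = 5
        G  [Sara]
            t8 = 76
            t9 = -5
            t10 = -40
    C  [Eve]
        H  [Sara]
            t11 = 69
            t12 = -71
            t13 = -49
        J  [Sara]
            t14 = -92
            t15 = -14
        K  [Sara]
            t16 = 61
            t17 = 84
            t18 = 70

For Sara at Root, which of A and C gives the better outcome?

D (Sara): max(-30, -18, -13) = -13
E (Sara): max(99, 70) = 99
A (Eve): min(-13, 99) = -13
H (Sara): max(69, -71, -49) = 69
J (Sara): max(-92, -14) = -14
K (Sara): max(61, 84, 70) = 84
C (Eve): min(69, -14, 84) = -14
Sara prefers the higher value; A=-13, C=-14. A is better since -13 > -14.

A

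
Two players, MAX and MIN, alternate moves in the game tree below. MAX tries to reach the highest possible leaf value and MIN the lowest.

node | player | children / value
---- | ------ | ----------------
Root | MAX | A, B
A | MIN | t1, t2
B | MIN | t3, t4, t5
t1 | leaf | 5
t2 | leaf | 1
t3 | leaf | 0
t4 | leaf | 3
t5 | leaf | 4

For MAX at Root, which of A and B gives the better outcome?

A (MIN): min(5, 1) = 1
B (MIN): min(0, 3, 4) = 0
MAX prefers the higher value; A=1, B=0. A is better since 1 > 0.

A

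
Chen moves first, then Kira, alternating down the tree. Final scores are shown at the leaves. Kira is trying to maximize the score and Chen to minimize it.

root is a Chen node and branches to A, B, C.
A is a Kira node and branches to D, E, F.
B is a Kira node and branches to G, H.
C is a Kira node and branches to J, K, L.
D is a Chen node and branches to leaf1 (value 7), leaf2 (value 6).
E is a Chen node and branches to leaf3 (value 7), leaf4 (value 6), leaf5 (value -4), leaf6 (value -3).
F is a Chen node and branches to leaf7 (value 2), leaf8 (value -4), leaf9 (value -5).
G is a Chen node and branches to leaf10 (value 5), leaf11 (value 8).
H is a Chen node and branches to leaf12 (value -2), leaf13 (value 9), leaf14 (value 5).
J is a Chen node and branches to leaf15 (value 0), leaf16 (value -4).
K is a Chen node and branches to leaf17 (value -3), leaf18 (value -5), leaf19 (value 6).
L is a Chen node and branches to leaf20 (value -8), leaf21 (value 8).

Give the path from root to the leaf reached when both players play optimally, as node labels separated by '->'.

D (Chen): min(7, 6) = 6
E (Chen): min(7, 6, -4, -3) = -4
F (Chen): min(2, -4, -5) = -5
A (Kira): max(6, -4, -5) = 6
G (Chen): min(5, 8) = 5
H (Chen): min(-2, 9, 5) = -2
B (Kira): max(5, -2) = 5
J (Chen): min(0, -4) = -4
K (Chen): min(-3, -5, 6) = -5
L (Chen): min(-8, 8) = -8
C (Kira): max(-4, -5, -8) = -4
root (Chen): min(6, 5, -4) = -4
At root, Chen picks C (lowest: -4).
At C, Kira picks J (highest: -4).
At J, Chen picks leaf16 (lowest: -4).
Terminal value -4.

root -> C -> J -> leaf16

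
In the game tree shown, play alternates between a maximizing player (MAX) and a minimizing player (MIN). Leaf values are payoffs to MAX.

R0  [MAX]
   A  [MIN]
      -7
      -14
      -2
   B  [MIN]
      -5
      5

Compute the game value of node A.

-14

A (MIN): min(-7, -14, -2) = -14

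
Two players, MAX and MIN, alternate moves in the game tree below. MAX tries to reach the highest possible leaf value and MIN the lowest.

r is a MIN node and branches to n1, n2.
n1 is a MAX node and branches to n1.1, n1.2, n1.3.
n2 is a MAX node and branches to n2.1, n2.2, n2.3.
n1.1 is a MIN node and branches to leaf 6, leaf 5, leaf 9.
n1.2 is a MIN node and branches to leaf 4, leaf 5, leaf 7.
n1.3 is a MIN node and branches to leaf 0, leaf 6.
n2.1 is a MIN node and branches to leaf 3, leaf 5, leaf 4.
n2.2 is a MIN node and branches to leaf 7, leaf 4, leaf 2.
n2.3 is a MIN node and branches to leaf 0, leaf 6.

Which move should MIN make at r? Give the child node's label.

n2

n1.1 (MIN): min(6, 5, 9) = 5
n1.2 (MIN): min(4, 5, 7) = 4
n1.3 (MIN): min(0, 6) = 0
n1 (MAX): max(5, 4, 0) = 5
n2.1 (MIN): min(3, 5, 4) = 3
n2.2 (MIN): min(7, 4, 2) = 2
n2.3 (MIN): min(0, 6) = 0
n2 (MAX): max(3, 2, 0) = 3
r (MIN): min(5, 3) = 3
MIN at r wants the lowest of {n1=5, n2=3}, so chooses n2.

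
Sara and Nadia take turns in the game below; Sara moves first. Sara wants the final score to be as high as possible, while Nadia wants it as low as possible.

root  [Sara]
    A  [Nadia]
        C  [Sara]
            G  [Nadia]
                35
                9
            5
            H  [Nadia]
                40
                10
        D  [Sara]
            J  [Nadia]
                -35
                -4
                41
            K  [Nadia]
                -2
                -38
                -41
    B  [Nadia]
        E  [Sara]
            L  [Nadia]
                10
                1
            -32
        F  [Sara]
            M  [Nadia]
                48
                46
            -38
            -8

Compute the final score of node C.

G (Nadia): min(35, 9) = 9
H (Nadia): min(40, 10) = 10
C (Sara): max(9, 5, 10) = 10

10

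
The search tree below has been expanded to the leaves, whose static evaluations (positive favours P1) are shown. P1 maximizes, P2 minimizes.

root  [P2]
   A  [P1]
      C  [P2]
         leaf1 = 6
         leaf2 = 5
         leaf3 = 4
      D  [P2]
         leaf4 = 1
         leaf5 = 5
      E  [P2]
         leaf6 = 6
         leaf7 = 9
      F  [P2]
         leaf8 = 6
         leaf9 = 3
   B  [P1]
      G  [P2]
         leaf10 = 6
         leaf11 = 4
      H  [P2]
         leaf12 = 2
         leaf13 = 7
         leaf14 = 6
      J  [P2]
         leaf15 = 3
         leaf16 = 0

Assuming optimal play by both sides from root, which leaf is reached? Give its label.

C (P2): min(6, 5, 4) = 4
D (P2): min(1, 5) = 1
E (P2): min(6, 9) = 6
F (P2): min(6, 3) = 3
A (P1): max(4, 1, 6, 3) = 6
G (P2): min(6, 4) = 4
H (P2): min(2, 7, 6) = 2
J (P2): min(3, 0) = 0
B (P1): max(4, 2, 0) = 4
root (P2): min(6, 4) = 4
At root, P2 picks B (lowest: 4).
At B, P1 picks G (highest: 4).
At G, P2 picks leaf11 (lowest: 4).
Terminal value 4.

leaf11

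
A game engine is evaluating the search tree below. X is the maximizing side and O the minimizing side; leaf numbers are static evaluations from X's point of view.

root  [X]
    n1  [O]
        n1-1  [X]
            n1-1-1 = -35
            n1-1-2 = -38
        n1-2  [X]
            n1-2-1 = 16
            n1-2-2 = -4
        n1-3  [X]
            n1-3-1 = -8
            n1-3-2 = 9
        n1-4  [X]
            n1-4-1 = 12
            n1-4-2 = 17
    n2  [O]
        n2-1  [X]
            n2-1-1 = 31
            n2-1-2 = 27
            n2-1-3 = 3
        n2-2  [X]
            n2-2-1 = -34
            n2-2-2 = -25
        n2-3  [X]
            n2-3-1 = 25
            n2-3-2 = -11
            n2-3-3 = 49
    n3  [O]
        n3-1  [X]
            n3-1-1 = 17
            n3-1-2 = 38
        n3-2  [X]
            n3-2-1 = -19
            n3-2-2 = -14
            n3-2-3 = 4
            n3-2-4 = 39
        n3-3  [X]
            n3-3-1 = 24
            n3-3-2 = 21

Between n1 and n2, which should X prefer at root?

n2

n1-1 (X): max(-35, -38) = -35
n1-2 (X): max(16, -4) = 16
n1-3 (X): max(-8, 9) = 9
n1-4 (X): max(12, 17) = 17
n1 (O): min(-35, 16, 9, 17) = -35
n2-1 (X): max(31, 27, 3) = 31
n2-2 (X): max(-34, -25) = -25
n2-3 (X): max(25, -11, 49) = 49
n2 (O): min(31, -25, 49) = -25
X prefers the higher value; n1=-35, n2=-25. n2 is better since -25 > -35.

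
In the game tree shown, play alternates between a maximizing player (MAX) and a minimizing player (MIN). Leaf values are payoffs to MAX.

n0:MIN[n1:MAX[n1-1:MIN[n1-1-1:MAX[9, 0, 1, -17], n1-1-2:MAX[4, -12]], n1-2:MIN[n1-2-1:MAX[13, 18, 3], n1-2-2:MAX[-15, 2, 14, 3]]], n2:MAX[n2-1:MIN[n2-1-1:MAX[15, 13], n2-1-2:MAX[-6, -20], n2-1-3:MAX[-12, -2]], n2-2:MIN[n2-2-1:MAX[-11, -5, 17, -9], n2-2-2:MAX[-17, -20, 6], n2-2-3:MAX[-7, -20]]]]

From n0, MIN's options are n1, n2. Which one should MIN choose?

n1-1-1 (MAX): max(9, 0, 1, -17) = 9
n1-1-2 (MAX): max(4, -12) = 4
n1-1 (MIN): min(9, 4) = 4
n1-2-1 (MAX): max(13, 18, 3) = 18
n1-2-2 (MAX): max(-15, 2, 14, 3) = 14
n1-2 (MIN): min(18, 14) = 14
n1 (MAX): max(4, 14) = 14
n2-1-1 (MAX): max(15, 13) = 15
n2-1-2 (MAX): max(-6, -20) = -6
n2-1-3 (MAX): max(-12, -2) = -2
n2-1 (MIN): min(15, -6, -2) = -6
n2-2-1 (MAX): max(-11, -5, 17, -9) = 17
n2-2-2 (MAX): max(-17, -20, 6) = 6
n2-2-3 (MAX): max(-7, -20) = -7
n2-2 (MIN): min(17, 6, -7) = -7
n2 (MAX): max(-6, -7) = -6
n0 (MIN): min(14, -6) = -6
MIN at n0 wants the lowest of {n1=14, n2=-6}, so chooses n2.

n2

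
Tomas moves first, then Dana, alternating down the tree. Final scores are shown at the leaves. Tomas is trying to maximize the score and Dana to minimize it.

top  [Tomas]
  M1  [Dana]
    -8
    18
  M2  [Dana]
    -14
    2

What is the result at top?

M1 (Dana): min(-8, 18) = -8
M2 (Dana): min(-14, 2) = -14
top (Tomas): max(-8, -14) = -8

-8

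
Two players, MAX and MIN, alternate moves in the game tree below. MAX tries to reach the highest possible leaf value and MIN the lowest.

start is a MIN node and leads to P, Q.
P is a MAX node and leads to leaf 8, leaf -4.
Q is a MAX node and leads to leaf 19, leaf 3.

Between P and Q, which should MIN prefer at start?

P

P (MAX): max(8, -4) = 8
Q (MAX): max(19, 3) = 19
MIN prefers the lower value; P=8, Q=19. P is better since 8 < 19.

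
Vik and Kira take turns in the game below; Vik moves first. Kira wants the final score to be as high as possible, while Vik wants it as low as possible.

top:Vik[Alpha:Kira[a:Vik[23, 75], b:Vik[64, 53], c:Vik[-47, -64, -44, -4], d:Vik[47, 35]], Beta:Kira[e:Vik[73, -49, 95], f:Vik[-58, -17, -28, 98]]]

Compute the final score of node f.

f (Vik): min(-58, -17, -28, 98) = -58

-58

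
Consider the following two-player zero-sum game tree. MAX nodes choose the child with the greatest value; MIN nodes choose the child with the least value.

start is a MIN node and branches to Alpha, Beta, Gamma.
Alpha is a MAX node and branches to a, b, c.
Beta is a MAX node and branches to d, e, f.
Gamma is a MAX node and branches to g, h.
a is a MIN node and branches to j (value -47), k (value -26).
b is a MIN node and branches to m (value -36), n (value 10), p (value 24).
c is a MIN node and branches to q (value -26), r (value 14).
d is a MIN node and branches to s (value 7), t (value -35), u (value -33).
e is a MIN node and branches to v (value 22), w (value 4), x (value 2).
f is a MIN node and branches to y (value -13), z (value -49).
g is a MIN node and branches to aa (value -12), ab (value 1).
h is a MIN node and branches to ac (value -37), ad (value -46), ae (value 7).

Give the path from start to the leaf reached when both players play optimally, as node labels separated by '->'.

a (MIN): min(-47, -26) = -47
b (MIN): min(-36, 10, 24) = -36
c (MIN): min(-26, 14) = -26
Alpha (MAX): max(-47, -36, -26) = -26
d (MIN): min(7, -35, -33) = -35
e (MIN): min(22, 4, 2) = 2
f (MIN): min(-13, -49) = -49
Beta (MAX): max(-35, 2, -49) = 2
g (MIN): min(-12, 1) = -12
h (MIN): min(-37, -46, 7) = -46
Gamma (MAX): max(-12, -46) = -12
start (MIN): min(-26, 2, -12) = -26
At start, MIN picks Alpha (lowest: -26).
At Alpha, MAX picks c (highest: -26).
At c, MIN picks q (lowest: -26).
Terminal value -26.

start -> Alpha -> c -> q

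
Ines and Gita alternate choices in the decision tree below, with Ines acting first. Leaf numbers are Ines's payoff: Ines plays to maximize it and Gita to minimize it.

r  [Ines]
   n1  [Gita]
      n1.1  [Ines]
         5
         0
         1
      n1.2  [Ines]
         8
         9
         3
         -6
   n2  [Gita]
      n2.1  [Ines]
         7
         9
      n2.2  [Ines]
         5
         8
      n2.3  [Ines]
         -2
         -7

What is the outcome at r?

n1.1 (Ines): max(5, 0, 1) = 5
n1.2 (Ines): max(8, 9, 3, -6) = 9
n1 (Gita): min(5, 9) = 5
n2.1 (Ines): max(7, 9) = 9
n2.2 (Ines): max(5, 8) = 8
n2.3 (Ines): max(-2, -7) = -2
n2 (Gita): min(9, 8, -2) = -2
r (Ines): max(5, -2) = 5

5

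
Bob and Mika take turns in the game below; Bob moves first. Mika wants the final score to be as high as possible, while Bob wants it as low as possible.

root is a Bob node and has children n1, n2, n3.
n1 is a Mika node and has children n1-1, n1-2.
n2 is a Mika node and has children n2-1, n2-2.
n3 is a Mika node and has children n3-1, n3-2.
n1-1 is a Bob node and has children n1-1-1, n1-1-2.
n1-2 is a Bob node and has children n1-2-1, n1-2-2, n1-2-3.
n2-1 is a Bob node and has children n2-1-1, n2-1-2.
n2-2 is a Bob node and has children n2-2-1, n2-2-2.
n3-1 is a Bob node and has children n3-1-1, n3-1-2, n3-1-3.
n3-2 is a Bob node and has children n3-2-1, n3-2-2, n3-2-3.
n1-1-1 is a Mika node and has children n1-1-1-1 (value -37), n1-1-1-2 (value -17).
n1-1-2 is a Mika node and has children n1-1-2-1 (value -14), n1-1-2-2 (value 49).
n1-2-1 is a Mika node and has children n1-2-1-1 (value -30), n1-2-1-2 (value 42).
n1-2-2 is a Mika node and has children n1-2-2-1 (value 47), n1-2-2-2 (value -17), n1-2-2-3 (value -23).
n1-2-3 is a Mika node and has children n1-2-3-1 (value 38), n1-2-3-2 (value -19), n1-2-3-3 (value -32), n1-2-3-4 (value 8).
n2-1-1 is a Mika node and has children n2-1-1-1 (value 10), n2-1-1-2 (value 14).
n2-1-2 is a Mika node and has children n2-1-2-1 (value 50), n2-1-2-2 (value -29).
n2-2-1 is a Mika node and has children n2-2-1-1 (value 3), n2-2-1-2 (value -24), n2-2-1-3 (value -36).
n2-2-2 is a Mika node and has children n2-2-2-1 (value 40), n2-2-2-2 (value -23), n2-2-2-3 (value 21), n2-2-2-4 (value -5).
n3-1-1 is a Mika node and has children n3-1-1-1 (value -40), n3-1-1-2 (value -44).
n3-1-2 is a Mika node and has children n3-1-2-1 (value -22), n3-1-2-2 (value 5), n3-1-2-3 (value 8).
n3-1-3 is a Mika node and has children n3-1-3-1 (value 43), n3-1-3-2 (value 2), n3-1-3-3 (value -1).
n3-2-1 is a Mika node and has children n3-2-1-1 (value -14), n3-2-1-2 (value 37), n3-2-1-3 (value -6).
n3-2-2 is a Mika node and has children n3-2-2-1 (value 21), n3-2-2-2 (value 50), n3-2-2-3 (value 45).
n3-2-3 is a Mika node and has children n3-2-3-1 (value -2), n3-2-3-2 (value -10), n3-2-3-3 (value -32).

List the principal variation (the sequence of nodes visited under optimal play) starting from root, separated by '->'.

n1-1-1 (Mika): max(-37, -17) = -17
n1-1-2 (Mika): max(-14, 49) = 49
n1-1 (Bob): min(-17, 49) = -17
n1-2-1 (Mika): max(-30, 42) = 42
n1-2-2 (Mika): max(47, -17, -23) = 47
n1-2-3 (Mika): max(38, -19, -32, 8) = 38
n1-2 (Bob): min(42, 47, 38) = 38
n1 (Mika): max(-17, 38) = 38
n2-1-1 (Mika): max(10, 14) = 14
n2-1-2 (Mika): max(50, -29) = 50
n2-1 (Bob): min(14, 50) = 14
n2-2-1 (Mika): max(3, -24, -36) = 3
n2-2-2 (Mika): max(40, -23, 21, -5) = 40
n2-2 (Bob): min(3, 40) = 3
n2 (Mika): max(14, 3) = 14
n3-1-1 (Mika): max(-40, -44) = -40
n3-1-2 (Mika): max(-22, 5, 8) = 8
n3-1-3 (Mika): max(43, 2, -1) = 43
n3-1 (Bob): min(-40, 8, 43) = -40
n3-2-1 (Mika): max(-14, 37, -6) = 37
n3-2-2 (Mika): max(21, 50, 45) = 50
n3-2-3 (Mika): max(-2, -10, -32) = -2
n3-2 (Bob): min(37, 50, -2) = -2
n3 (Mika): max(-40, -2) = -2
root (Bob): min(38, 14, -2) = -2
At root, Bob picks n3 (lowest: -2).
At n3, Mika picks n3-2 (highest: -2).
At n3-2, Bob picks n3-2-3 (lowest: -2).
At n3-2-3, Mika picks n3-2-3-1 (highest: -2).
Terminal value -2.

root -> n3 -> n3-2 -> n3-2-3 -> n3-2-3-1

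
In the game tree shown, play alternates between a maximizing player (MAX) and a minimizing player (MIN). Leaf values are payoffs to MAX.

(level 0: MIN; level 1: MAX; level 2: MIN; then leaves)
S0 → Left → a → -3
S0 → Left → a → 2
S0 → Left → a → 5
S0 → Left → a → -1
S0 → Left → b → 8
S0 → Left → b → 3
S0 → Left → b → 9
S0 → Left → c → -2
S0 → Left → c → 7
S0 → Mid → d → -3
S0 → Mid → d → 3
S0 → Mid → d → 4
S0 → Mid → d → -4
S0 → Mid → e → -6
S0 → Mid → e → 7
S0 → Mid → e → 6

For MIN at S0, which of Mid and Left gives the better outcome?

d (MIN): min(-3, 3, 4, -4) = -4
e (MIN): min(-6, 7, 6) = -6
Mid (MAX): max(-4, -6) = -4
a (MIN): min(-3, 2, 5, -1) = -3
b (MIN): min(8, 3, 9) = 3
c (MIN): min(-2, 7) = -2
Left (MAX): max(-3, 3, -2) = 3
MIN prefers the lower value; Mid=-4, Left=3. Mid is better since -4 < 3.

Mid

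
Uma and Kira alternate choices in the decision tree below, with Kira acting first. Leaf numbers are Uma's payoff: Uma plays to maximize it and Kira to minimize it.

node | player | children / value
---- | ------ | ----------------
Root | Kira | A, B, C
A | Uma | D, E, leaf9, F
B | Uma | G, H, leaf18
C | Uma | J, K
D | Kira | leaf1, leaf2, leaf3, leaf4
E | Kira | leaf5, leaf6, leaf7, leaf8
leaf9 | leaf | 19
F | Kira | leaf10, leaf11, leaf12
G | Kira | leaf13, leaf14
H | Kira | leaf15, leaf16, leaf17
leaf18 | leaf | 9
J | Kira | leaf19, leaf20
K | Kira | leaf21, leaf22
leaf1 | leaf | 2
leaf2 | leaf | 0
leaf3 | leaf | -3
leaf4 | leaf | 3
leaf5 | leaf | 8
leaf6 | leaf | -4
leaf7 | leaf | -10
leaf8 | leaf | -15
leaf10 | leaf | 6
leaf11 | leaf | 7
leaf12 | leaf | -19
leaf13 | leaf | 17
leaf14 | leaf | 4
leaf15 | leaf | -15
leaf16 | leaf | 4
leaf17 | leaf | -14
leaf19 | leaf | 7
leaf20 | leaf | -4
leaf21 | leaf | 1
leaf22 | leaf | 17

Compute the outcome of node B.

G (Kira): min(17, 4) = 4
H (Kira): min(-15, 4, -14) = -15
B (Uma): max(4, -15, 9) = 9

9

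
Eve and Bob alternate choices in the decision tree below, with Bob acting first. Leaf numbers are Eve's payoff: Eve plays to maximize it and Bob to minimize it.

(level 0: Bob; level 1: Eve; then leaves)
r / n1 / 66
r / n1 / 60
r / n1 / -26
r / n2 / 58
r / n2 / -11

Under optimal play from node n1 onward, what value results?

66

n1 (Eve): max(66, 60, -26) = 66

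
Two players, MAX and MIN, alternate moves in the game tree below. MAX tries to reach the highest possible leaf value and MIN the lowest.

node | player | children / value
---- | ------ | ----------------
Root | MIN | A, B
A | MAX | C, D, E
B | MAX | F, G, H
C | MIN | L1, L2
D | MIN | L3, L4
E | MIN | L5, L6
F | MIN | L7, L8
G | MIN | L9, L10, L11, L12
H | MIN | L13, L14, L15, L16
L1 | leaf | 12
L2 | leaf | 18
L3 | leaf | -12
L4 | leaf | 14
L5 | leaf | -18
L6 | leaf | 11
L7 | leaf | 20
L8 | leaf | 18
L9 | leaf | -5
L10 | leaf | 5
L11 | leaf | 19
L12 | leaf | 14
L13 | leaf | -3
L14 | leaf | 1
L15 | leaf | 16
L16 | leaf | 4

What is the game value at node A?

12

C (MIN): min(12, 18) = 12
D (MIN): min(-12, 14) = -12
E (MIN): min(-18, 11) = -18
A (MAX): max(12, -12, -18) = 12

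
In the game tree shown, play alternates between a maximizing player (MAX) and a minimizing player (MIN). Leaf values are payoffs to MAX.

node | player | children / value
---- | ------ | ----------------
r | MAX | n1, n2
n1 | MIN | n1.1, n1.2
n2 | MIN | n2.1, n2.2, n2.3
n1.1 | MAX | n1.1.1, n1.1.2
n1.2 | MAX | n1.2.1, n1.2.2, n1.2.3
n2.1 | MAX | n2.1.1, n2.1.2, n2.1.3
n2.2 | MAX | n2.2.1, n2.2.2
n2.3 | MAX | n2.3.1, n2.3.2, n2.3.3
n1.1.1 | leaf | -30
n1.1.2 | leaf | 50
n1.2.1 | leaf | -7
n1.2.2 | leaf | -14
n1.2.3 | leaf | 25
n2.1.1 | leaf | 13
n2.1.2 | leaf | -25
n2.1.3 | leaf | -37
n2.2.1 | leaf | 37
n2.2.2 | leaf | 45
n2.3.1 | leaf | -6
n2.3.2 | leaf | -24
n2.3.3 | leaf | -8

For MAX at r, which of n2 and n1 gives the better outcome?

n2.1 (MAX): max(13, -25, -37) = 13
n2.2 (MAX): max(37, 45) = 45
n2.3 (MAX): max(-6, -24, -8) = -6
n2 (MIN): min(13, 45, -6) = -6
n1.1 (MAX): max(-30, 50) = 50
n1.2 (MAX): max(-7, -14, 25) = 25
n1 (MIN): min(50, 25) = 25
MAX prefers the higher value; n2=-6, n1=25. n1 is better since 25 > -6.

n1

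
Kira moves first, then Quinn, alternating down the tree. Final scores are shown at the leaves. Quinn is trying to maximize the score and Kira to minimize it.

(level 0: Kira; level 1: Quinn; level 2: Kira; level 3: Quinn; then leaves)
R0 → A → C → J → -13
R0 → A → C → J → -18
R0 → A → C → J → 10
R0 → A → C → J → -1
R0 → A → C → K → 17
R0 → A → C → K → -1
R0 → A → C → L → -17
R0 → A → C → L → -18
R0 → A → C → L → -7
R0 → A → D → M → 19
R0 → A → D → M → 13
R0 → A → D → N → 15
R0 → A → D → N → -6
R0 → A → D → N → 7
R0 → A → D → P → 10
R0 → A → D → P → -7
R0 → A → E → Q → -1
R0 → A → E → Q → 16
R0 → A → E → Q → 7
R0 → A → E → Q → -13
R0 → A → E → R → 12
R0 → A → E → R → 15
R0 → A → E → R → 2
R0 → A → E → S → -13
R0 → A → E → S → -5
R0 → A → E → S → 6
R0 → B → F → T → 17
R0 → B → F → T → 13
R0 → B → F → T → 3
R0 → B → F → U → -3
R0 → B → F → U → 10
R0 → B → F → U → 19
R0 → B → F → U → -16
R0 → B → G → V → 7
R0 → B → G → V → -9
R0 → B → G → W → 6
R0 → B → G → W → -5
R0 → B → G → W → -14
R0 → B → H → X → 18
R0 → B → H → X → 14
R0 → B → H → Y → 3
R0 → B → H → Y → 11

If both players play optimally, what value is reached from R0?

10

J (Quinn): max(-13, -18, 10, -1) = 10
K (Quinn): max(17, -1) = 17
L (Quinn): max(-17, -18, -7) = -7
C (Kira): min(10, 17, -7) = -7
M (Quinn): max(19, 13) = 19
N (Quinn): max(15, -6, 7) = 15
P (Quinn): max(10, -7) = 10
D (Kira): min(19, 15, 10) = 10
Q (Quinn): max(-1, 16, 7, -13) = 16
R (Quinn): max(12, 15, 2) = 15
S (Quinn): max(-13, -5, 6) = 6
E (Kira): min(16, 15, 6) = 6
A (Quinn): max(-7, 10, 6) = 10
T (Quinn): max(17, 13, 3) = 17
U (Quinn): max(-3, 10, 19, -16) = 19
F (Kira): min(17, 19) = 17
V (Quinn): max(7, -9) = 7
W (Quinn): max(6, -5, -14) = 6
G (Kira): min(7, 6) = 6
X (Quinn): max(18, 14) = 18
Y (Quinn): max(3, 11) = 11
H (Kira): min(18, 11) = 11
B (Quinn): max(17, 6, 11) = 17
R0 (Kira): min(10, 17) = 10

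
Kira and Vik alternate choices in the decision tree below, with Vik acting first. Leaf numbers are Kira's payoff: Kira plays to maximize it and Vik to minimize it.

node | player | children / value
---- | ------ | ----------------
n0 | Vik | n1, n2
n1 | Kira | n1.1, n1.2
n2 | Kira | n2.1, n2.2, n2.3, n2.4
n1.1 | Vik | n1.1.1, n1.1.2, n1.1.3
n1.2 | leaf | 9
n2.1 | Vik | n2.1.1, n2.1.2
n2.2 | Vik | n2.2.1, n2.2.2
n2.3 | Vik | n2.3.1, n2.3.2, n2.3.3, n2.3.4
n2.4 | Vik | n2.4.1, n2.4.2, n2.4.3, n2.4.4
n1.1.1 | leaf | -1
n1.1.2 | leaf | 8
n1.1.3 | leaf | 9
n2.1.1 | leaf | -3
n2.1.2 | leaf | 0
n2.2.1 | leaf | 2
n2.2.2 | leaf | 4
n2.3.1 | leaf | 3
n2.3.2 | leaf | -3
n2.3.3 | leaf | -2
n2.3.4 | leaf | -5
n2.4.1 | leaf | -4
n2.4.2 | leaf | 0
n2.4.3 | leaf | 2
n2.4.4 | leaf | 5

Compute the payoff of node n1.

9

n1.1 (Vik): min(-1, 8, 9) = -1
n1 (Kira): max(-1, 9) = 9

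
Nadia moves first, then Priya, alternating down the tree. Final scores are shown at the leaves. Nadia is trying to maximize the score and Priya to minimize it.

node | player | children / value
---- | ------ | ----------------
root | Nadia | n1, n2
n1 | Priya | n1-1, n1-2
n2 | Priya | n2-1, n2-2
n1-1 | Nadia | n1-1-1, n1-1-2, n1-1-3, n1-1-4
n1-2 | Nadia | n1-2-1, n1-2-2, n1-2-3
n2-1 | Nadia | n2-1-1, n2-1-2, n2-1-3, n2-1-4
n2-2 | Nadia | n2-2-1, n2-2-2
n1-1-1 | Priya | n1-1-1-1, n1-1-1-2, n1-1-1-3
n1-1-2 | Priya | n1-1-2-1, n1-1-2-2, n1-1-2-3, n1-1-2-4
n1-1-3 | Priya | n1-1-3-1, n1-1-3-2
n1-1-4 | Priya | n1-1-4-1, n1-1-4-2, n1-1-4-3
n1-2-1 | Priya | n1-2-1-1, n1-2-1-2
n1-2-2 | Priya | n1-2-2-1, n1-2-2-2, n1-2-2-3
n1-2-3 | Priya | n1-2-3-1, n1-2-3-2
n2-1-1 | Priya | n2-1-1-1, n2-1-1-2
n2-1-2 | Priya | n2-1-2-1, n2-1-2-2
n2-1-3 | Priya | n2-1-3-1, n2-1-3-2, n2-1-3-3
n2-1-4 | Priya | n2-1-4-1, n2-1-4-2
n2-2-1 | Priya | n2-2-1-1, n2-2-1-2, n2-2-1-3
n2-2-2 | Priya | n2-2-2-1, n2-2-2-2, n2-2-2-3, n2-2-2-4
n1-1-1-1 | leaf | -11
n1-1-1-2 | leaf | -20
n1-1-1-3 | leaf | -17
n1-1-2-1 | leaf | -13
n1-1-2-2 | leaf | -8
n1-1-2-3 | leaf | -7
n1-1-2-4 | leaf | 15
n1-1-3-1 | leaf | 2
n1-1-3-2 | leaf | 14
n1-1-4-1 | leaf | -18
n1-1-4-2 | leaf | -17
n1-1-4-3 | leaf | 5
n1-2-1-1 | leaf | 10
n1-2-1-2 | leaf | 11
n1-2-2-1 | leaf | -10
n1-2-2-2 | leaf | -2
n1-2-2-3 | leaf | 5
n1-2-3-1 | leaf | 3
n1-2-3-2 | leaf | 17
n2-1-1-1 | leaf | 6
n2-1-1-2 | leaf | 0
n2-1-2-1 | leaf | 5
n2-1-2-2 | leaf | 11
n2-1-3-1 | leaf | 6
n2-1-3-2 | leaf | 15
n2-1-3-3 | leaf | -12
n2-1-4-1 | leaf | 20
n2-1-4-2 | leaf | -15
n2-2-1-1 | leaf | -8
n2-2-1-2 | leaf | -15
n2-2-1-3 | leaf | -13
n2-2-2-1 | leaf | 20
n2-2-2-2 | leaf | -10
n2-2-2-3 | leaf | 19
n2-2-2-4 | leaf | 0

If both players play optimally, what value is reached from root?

n1-1-1 (Priya): min(-11, -20, -17) = -20
n1-1-2 (Priya): min(-13, -8, -7, 15) = -13
n1-1-3 (Priya): min(2, 14) = 2
n1-1-4 (Priya): min(-18, -17, 5) = -18
n1-1 (Nadia): max(-20, -13, 2, -18) = 2
n1-2-1 (Priya): min(10, 11) = 10
n1-2-2 (Priya): min(-10, -2, 5) = -10
n1-2-3 (Priya): min(3, 17) = 3
n1-2 (Nadia): max(10, -10, 3) = 10
n1 (Priya): min(2, 10) = 2
n2-1-1 (Priya): min(6, 0) = 0
n2-1-2 (Priya): min(5, 11) = 5
n2-1-3 (Priya): min(6, 15, -12) = -12
n2-1-4 (Priya): min(20, -15) = -15
n2-1 (Nadia): max(0, 5, -12, -15) = 5
n2-2-1 (Priya): min(-8, -15, -13) = -15
n2-2-2 (Priya): min(20, -10, 19, 0) = -10
n2-2 (Nadia): max(-15, -10) = -10
n2 (Priya): min(5, -10) = -10
root (Nadia): max(2, -10) = 2

2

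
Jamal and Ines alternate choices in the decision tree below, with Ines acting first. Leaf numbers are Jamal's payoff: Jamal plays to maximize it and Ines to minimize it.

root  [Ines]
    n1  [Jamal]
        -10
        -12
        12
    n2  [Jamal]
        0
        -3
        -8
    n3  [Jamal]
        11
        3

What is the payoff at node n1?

12

n1 (Jamal): max(-10, -12, 12) = 12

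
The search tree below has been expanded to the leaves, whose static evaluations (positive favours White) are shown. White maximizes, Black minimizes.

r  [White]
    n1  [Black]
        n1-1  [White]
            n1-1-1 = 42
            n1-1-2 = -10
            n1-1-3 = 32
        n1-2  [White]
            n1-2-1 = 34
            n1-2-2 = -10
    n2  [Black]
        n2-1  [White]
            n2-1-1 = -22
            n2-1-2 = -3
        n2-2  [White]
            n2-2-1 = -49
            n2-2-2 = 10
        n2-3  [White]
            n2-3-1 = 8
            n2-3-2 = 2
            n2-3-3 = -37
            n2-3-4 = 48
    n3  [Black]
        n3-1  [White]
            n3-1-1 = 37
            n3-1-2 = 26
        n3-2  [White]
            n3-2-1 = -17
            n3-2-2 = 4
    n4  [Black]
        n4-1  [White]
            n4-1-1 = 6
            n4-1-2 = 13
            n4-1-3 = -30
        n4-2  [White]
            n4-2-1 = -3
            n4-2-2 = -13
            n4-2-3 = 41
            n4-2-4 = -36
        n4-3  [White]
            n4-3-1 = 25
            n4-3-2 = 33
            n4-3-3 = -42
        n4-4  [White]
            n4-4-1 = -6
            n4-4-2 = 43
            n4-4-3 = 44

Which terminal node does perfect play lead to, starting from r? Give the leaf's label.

n1-2-1

n1-1 (White): max(42, -10, 32) = 42
n1-2 (White): max(34, -10) = 34
n1 (Black): min(42, 34) = 34
n2-1 (White): max(-22, -3) = -3
n2-2 (White): max(-49, 10) = 10
n2-3 (White): max(8, 2, -37, 48) = 48
n2 (Black): min(-3, 10, 48) = -3
n3-1 (White): max(37, 26) = 37
n3-2 (White): max(-17, 4) = 4
n3 (Black): min(37, 4) = 4
n4-1 (White): max(6, 13, -30) = 13
n4-2 (White): max(-3, -13, 41, -36) = 41
n4-3 (White): max(25, 33, -42) = 33
n4-4 (White): max(-6, 43, 44) = 44
n4 (Black): min(13, 41, 33, 44) = 13
r (White): max(34, -3, 4, 13) = 34
At r, White picks n1 (highest: 34).
At n1, Black picks n1-2 (lowest: 34).
At n1-2, White picks n1-2-1 (highest: 34).
Terminal value 34.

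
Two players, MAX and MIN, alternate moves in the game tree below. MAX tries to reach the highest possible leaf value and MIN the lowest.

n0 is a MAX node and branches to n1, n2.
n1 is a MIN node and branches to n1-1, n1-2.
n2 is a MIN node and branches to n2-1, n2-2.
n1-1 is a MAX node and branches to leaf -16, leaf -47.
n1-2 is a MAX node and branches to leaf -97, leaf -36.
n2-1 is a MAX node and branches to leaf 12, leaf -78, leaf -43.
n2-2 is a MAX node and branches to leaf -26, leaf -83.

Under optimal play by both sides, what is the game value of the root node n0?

-26

n1-1 (MAX): max(-16, -47) = -16
n1-2 (MAX): max(-97, -36) = -36
n1 (MIN): min(-16, -36) = -36
n2-1 (MAX): max(12, -78, -43) = 12
n2-2 (MAX): max(-26, -83) = -26
n2 (MIN): min(12, -26) = -26
n0 (MAX): max(-36, -26) = -26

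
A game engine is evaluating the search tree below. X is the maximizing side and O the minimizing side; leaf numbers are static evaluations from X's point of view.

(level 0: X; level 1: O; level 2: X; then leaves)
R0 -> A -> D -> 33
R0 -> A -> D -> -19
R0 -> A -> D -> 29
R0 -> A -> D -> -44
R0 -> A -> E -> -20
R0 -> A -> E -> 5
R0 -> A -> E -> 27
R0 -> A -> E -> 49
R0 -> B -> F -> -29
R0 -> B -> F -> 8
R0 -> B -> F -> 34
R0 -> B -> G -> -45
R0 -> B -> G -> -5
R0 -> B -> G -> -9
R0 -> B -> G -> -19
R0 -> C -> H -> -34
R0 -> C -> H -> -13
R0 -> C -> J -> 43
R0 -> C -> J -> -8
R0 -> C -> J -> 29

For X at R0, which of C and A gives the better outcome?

H (X): max(-34, -13) = -13
J (X): max(43, -8, 29) = 43
C (O): min(-13, 43) = -13
D (X): max(33, -19, 29, -44) = 33
E (X): max(-20, 5, 27, 49) = 49
A (O): min(33, 49) = 33
X prefers the higher value; C=-13, A=33. A is better since 33 > -13.

A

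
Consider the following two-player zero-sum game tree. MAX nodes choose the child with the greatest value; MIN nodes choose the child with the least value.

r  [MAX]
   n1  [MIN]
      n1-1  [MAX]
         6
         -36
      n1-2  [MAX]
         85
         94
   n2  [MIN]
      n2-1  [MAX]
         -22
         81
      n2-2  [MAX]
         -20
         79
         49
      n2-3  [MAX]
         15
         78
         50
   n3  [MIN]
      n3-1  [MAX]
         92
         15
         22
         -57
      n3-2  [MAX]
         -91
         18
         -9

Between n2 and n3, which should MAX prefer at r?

n2-1 (MAX): max(-22, 81) = 81
n2-2 (MAX): max(-20, 79, 49) = 79
n2-3 (MAX): max(15, 78, 50) = 78
n2 (MIN): min(81, 79, 78) = 78
n3-1 (MAX): max(92, 15, 22, -57) = 92
n3-2 (MAX): max(-91, 18, -9) = 18
n3 (MIN): min(92, 18) = 18
MAX prefers the higher value; n2=78, n3=18. n2 is better since 78 > 18.

n2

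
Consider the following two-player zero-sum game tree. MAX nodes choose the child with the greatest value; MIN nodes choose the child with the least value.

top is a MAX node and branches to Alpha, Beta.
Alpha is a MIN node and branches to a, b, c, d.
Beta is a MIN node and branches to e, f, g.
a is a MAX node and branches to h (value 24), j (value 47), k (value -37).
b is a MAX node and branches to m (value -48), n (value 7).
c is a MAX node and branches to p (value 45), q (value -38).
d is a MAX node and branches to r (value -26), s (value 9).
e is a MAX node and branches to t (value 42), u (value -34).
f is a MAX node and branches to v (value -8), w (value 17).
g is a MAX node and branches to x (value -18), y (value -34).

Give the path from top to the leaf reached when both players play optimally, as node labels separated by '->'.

a (MAX): max(24, 47, -37) = 47
b (MAX): max(-48, 7) = 7
c (MAX): max(45, -38) = 45
d (MAX): max(-26, 9) = 9
Alpha (MIN): min(47, 7, 45, 9) = 7
e (MAX): max(42, -34) = 42
f (MAX): max(-8, 17) = 17
g (MAX): max(-18, -34) = -18
Beta (MIN): min(42, 17, -18) = -18
top (MAX): max(7, -18) = 7
At top, MAX picks Alpha (highest: 7).
At Alpha, MIN picks b (lowest: 7).
At b, MAX picks n (highest: 7).
Terminal value 7.

top -> Alpha -> b -> n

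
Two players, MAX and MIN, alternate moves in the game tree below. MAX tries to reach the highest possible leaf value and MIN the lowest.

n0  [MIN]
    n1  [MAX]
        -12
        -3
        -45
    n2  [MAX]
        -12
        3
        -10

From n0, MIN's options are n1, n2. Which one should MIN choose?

n1 (MAX): max(-12, -3, -45) = -3
n2 (MAX): max(-12, 3, -10) = 3
n0 (MIN): min(-3, 3) = -3
MIN at n0 wants the lowest of {n1=-3, n2=3}, so chooses n1.

n1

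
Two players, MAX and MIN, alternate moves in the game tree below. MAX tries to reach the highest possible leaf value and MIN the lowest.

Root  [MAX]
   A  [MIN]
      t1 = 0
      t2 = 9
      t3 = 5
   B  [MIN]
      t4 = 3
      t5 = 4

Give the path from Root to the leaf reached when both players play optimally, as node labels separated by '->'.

Root -> B -> t4

A (MIN): min(0, 9, 5) = 0
B (MIN): min(3, 4) = 3
Root (MAX): max(0, 3) = 3
At Root, MAX picks B (highest: 3).
At B, MIN picks t4 (lowest: 3).
Terminal value 3.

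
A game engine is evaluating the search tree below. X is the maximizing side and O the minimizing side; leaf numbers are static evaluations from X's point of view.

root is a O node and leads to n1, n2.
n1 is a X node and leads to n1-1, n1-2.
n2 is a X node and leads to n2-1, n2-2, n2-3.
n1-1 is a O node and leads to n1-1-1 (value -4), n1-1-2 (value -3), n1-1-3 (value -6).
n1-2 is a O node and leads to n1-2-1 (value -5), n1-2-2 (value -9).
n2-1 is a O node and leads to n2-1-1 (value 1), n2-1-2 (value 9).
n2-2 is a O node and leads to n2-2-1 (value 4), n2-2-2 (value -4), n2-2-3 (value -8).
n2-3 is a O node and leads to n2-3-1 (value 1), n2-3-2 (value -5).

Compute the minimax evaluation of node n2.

n2-1 (O): min(1, 9) = 1
n2-2 (O): min(4, -4, -8) = -8
n2-3 (O): min(1, -5) = -5
n2 (X): max(1, -8, -5) = 1

1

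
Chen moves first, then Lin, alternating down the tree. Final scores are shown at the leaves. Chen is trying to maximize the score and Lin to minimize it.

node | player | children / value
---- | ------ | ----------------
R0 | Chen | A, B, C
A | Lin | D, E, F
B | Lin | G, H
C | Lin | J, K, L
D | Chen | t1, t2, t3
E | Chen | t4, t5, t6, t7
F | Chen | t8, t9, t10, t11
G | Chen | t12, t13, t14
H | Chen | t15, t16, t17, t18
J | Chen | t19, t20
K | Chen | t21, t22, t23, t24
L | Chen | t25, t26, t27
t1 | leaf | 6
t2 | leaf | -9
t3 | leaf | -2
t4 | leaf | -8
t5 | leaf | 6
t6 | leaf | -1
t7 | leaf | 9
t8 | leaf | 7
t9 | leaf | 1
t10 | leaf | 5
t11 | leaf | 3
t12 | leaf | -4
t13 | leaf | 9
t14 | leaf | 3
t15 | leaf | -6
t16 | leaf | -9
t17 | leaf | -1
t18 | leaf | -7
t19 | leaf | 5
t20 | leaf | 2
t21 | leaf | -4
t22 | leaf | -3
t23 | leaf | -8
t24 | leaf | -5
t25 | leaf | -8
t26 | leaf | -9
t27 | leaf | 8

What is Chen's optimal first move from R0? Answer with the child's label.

A

D (Chen): max(6, -9, -2) = 6
E (Chen): max(-8, 6, -1, 9) = 9
F (Chen): max(7, 1, 5, 3) = 7
A (Lin): min(6, 9, 7) = 6
G (Chen): max(-4, 9, 3) = 9
H (Chen): max(-6, -9, -1, -7) = -1
B (Lin): min(9, -1) = -1
J (Chen): max(5, 2) = 5
K (Chen): max(-4, -3, -8, -5) = -3
L (Chen): max(-8, -9, 8) = 8
C (Lin): min(5, -3, 8) = -3
R0 (Chen): max(6, -1, -3) = 6
Chen at R0 wants the highest of {A=6, B=-1, C=-3}, so chooses A.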